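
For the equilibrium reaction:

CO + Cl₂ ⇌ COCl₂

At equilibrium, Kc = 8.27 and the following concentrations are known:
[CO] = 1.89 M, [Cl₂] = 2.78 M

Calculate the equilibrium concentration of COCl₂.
[COCl₂] = 43.4522 M

Kc = ([COCl₂]) / ([CO] × [Cl₂]) = 8.27
[COCl₂]^1 = Kc · (reactant terms)/(other product terms) = 8.27 · 5.2542 / 1 = 43.452
[COCl₂] = 43.4522 M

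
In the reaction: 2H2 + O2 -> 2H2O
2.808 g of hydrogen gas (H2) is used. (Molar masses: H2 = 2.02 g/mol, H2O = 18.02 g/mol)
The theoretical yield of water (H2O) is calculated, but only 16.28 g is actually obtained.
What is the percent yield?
Moles of H2 = 2.808 g ÷ 2.02 g/mol = 1.3901 mol
Mole ratio: 2 mol H2O / 2 mol H2
Moles of H2O = 1.3901 × (2/2) = 1.3901 mol
Theoretical yield = 1.3901 mol × 18.02 g/mol = 25.05 g
Actual yield = 16.28 g
Percent yield = (16.28 / 25.05) × 100% = 65.0%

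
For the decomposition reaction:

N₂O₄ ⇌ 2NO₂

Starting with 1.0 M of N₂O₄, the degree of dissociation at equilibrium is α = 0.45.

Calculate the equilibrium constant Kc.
K_c = 1.4727

x = α·[A]₀ = 0.45 × 1.0 = 0.45 M dissociated.
At eq: [N₂O₄] = 1.0 − 0.45 = 0.55 M; [NO₂] = 2x = 0.9 M.
Kc = [NO₂]²/[N₂O₄] = (0.9)²/0.55 = 1.473.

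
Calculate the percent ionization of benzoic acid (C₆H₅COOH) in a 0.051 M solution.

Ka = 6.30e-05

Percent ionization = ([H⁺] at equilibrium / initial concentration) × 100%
Percent ionization = 3.45%

Let x = [H⁺]. Ka = x²/(C - x) ⇒ x² + (6.30e-05)x - (6.30e-05)(0.051) = 0. x = 1.7613e-03. Percent = (1.7613e-03/0.051) × 100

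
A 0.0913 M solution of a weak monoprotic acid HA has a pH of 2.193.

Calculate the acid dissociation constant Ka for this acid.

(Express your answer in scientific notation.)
K_a = 4.84e-04

[H⁺] = 10^(−pH) = 10^(−2.193) = 6.412e-03 M. For HA ⇌ H⁺ + A⁻, Ka = x²/(C − x) = (6.412e-03)²/(0.0913 − 6.412e-03) = 4.84e-04.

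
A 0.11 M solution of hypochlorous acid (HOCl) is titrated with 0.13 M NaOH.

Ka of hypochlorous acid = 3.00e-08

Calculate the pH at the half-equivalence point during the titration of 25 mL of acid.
pH = pKa = 7.52

At the half-equivalence point, [HA] = [A⁻], so by Henderson–Hasselbalch pH = pKa + log(1) = pKa.
pKa = −log(3.00e-08) = 7.52.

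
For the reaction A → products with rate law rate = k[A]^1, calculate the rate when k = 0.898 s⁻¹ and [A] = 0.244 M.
0.2191 M/s

rate = k·[A]^1 = 0.898·(0.244)^1 = 0.898·0.244 = 0.2191 M/s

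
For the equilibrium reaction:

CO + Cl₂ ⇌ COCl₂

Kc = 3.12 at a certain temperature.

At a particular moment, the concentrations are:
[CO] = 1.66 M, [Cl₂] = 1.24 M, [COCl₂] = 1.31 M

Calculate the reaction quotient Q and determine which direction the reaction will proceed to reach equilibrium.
Q = 0.636, Q < K, reaction proceeds forward (toward products)

Q = ([COCl₂]) / ([CO] × [Cl₂])
  = ((1.31)) / ((1.66)·(1.24)) = 1.31/2.0584 = 0.6364
Since Q = 0.6364 < Kc = 3.12, the reaction proceeds forward (toward products) to reach equilibrium.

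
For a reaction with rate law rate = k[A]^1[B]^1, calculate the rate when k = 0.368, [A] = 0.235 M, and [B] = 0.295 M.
0.02551 M/s

rate = k·[A]^1·[B]^1 = 0.368·(0.235)^1·(0.295)^1 = 0.368·0.235·0.295 = 0.02551 M/s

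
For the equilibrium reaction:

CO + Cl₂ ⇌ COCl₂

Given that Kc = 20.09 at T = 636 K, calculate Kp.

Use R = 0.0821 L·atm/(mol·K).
K_p = 0.3848

Δn = (moles gaseous products) − (moles gaseous reactants) = -1
T = 636 K; RT = 0.0821 × 636 = 52.2156
Kp = Kc·(RT)^Δn = 20.09 × (52.2156)^-1 = 20.09 × 0.0191514 = 0.3848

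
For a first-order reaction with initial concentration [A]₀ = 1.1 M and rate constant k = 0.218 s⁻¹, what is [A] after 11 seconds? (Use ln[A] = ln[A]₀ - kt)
0.1000 M

ln[A] = ln[A]₀ - k·t = ln(1.1) - (0.218)·(11) = 0.0953 - 2.3980 = -2.3027
[A] = e^(-2.3027) = 0.1000 M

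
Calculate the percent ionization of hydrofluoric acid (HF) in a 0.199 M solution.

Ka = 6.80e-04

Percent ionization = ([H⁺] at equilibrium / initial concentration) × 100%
Percent ionization = 5.68%

Let x = [H⁺]. Ka = x²/(C - x) ⇒ x² + (6.80e-04)x - (6.80e-04)(0.199) = 0. x = 1.1298e-02. Percent = (1.1298e-02/0.199) × 100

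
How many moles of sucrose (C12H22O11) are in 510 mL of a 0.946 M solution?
Moles = Molarity × Volume (L)
Moles = 0.946 M × 0.51 L = 0.4825 mol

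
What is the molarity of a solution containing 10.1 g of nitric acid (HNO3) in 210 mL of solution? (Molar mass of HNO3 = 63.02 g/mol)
Moles of HNO3 = 10.1 g ÷ 63.02 g/mol = 0.160267 mol
Volume = 210 mL = 0.21 L
Molarity = 0.160267 mol ÷ 0.21 L = 0.7632 M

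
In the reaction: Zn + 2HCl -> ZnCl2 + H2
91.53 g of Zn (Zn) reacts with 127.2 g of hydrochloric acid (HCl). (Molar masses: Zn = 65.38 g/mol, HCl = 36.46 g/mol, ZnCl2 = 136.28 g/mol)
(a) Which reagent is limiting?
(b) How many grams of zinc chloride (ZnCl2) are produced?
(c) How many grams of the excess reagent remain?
(a) Zn, (b) 190.8 g, (c) 25.11 g

Moles of Zn = 91.53 g ÷ 65.38 g/mol = 1.39997 mol
Moles of HCl = 127.2 g ÷ 36.46 g/mol = 3.48875 mol
Moles ÷ coefficient: Zn: 1.39997/1 = 1.4, HCl: 3.48875/2 = 1.744
(a) Zn has the smaller value, so Zn is the limiting reagent.
(b) Moles of ZnCl2 = 1.39997 mol Zn × (1/1) = 1.39997 mol; mass = 1.39997 mol × 136.28 g/mol = 190.8 g
(c) HCl consumed = 1.39997 × (2/1) = 2.79994 mol; remaining = 3.48875 − 2.79994 = 0.688816 mol; mass = 0.688816 mol × 36.46 g/mol = 25.11 g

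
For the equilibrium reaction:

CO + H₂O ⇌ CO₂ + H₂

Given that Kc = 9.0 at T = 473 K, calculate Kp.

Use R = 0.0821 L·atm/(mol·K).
K_p = 9.0000

Δn = (moles gaseous products) − (moles gaseous reactants) = 0
T = 473 K; RT = 0.0821 × 473 = 38.8333
Kp = Kc·(RT)^Δn = 9.0 × (38.8333)^0 = 9.0 × 1 = 9.0000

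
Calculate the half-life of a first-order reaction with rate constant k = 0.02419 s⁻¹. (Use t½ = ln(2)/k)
28.65 s

t½ = ln(2)/k = 0.6931/0.02419 = 28.65 s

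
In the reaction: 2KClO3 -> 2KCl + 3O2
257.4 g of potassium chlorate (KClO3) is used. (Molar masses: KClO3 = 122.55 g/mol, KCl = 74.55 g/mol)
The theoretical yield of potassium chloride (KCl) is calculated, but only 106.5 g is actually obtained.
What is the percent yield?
Moles of KClO3 = 257.4 g ÷ 122.55 g/mol = 2.10037 mol
Mole ratio: 2 mol KCl / 2 mol KClO3
Moles of KCl = 2.10037 × (2/2) = 2.10037 mol
Theoretical yield = 2.10037 mol × 74.55 g/mol = 156.58 g
Actual yield = 106.5 g
Percent yield = (106.5 / 156.58) × 100% = 68.0%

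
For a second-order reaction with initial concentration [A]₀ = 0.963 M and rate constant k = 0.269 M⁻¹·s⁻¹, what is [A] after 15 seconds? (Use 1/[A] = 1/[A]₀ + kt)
0.1971 M

1/[A] = 1/[A]₀ + k·t = 1/0.963 + (0.269)·(15) = 1.0384 + 4.0350 = 5.0734
[A] = 1/5.0734 = 0.1971 M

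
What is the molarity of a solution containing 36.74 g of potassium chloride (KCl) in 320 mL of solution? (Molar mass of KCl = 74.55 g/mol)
Moles of KCl = 36.74 g ÷ 74.55 g/mol = 0.492824 mol
Volume = 320 mL = 0.32 L
Molarity = 0.492824 mol ÷ 0.32 L = 1.54 M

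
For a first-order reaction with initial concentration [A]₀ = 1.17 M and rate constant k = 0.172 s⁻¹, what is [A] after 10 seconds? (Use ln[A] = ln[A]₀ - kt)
0.2095 M

ln[A] = ln[A]₀ - k·t = ln(1.17) - (0.172)·(10) = 0.1570 - 1.7200 = -1.5630
[A] = e^(-1.5630) = 0.2095 M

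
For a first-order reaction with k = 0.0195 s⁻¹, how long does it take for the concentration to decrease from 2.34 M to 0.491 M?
80.07 s

From ln[A] = ln[A]₀ - k·t: t = ln([A]₀/[A])/k = ln(2.34/0.491)/0.0195 = ln(4.7658)/0.0195 = 1.5615/0.0195 = 80.07 s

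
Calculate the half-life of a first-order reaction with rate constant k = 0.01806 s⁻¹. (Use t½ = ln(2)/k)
38.38 s

t½ = ln(2)/k = 0.6931/0.01806 = 38.38 s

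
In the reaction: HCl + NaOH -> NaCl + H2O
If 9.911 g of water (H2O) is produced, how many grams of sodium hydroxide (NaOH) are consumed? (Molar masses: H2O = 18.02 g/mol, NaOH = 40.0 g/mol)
Moles of H2O = 9.911 g ÷ 18.02 g/mol = 0.55 mol
Mole ratio: 1 mol NaOH / 1 mol H2O
Moles of NaOH = 0.55 × (1/1) = 0.55 mol
Mass of NaOH = 0.55 mol × 40.0 g/mol = 22 g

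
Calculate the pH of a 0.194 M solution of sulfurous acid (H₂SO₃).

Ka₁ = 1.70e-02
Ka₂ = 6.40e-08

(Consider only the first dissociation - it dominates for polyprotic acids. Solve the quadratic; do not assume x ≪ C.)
pH = 1.30

x² + Ka₁·x − Ka₁·C = 0 with Ka₁ = 1.70e-02, C = 0.194.
x = (−Ka₁ + √(Ka₁² + 4·Ka₁·C))/2 = 4.9554e-02 M, so pH = 1.30.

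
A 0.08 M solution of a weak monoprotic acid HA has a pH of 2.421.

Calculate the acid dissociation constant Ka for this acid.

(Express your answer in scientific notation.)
K_a = 1.89e-04

[H⁺] = 10^(−pH) = 10^(−2.421) = 3.793e-03 M. For HA ⇌ H⁺ + A⁻, Ka = x²/(C − x) = (3.793e-03)²/(0.08 − 3.793e-03) = 1.89e-04.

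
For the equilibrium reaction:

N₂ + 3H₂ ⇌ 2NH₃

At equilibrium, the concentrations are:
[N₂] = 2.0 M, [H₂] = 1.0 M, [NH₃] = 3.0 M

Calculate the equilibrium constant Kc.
K_c = 4.5000

Kc = ([NH₃]^2) / ([N₂] × [H₂]^3)
   = ((3.0)^2) / ((2.0)·(1.0)^3)
   = 9 / 2 = 4.5000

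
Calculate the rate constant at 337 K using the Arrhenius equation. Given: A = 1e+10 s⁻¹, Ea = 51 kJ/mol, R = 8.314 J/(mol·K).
1.24e+02 s⁻¹

k = A·exp(-Ea/(R·T)) = 1e+10·exp(-51000/(8.314·337)) = 1e+10·exp(-18.2025) = 1e+10·1.2439e-08 = 1.24e+02 s⁻¹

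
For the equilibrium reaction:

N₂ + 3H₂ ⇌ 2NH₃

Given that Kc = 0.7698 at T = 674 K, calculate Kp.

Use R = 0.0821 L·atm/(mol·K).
K_p = 2.51e-04

Δn = (moles gaseous products) − (moles gaseous reactants) = -2
T = 674 K; RT = 0.0821 × 674 = 55.3354
Kp = Kc·(RT)^Δn = 0.7698 × (55.3354)^-2 = 0.7698 × 0.000326583 = 2.51e-04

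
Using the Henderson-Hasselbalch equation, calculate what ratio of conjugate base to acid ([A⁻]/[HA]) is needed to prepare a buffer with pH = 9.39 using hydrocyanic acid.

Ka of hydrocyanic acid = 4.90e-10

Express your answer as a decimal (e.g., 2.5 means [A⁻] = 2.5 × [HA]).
[A⁻]/[HA] = 1.203

pKa = −log(4.90e-10) = 9.3098. pH = pKa + log([A⁻]/[HA]). 9.39 = 9.3098 + log(ratio). log(ratio) = 9.39 − 9.3098 = 0.0802. ratio = 10^(0.0802) = 1.203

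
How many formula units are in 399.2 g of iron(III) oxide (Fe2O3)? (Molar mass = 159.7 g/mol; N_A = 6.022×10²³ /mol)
Moles = 399.2 g ÷ 159.7 g/mol = 2.49969 mol
Formula units = 2.49969 mol × 6.022×10²³ /mol = 1.505e+24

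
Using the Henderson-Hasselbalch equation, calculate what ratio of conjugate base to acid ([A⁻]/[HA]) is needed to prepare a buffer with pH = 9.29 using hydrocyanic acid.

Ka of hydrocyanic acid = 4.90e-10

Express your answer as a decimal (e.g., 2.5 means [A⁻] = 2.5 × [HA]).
[A⁻]/[HA] = 0.955

pKa = −log(4.90e-10) = 9.3098. pH = pKa + log([A⁻]/[HA]). 9.29 = 9.3098 + log(ratio). log(ratio) = 9.29 − 9.3098 = -0.0198. ratio = 10^(-0.0198) = 0.955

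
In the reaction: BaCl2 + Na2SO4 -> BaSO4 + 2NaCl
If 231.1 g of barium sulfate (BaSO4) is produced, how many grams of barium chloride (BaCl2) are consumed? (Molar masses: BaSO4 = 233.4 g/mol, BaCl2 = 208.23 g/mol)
Moles of BaSO4 = 231.1 g ÷ 233.4 g/mol = 0.990146 mol
Mole ratio: 1 mol BaCl2 / 1 mol BaSO4
Moles of BaCl2 = 0.990146 × (1/1) = 0.990146 mol
Mass of BaCl2 = 0.990146 mol × 208.23 g/mol = 206.2 g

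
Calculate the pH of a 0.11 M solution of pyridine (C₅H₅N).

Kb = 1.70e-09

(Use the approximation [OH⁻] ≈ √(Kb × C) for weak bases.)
pH = 9.14

[OH⁻] = √(Kb × C) = √(1.70e-09 × 0.11) = 1.3675e-05. pOH = 4.86, pH = 14 - pOH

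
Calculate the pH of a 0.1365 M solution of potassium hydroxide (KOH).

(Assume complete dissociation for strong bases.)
pH = 13.14

[OH⁻] = 0.1365 M for strong base. pOH = -log[OH⁻] = 0.86, pH = 14 - pOH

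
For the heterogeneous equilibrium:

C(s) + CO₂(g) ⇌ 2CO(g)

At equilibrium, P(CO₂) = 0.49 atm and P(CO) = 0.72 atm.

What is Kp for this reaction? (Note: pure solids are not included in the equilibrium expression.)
K_p = 1.058

Solid C is excluded.
Kp = P(CO)²/P(CO₂) = (0.72)²/0.49 = 0.5184/0.49 = 1.058.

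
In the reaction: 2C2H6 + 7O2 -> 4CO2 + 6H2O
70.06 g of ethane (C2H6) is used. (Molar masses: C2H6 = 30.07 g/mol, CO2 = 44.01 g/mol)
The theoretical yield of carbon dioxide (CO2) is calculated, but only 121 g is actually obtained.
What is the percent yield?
Moles of C2H6 = 70.06 g ÷ 30.07 g/mol = 2.3299 mol
Mole ratio: 4 mol CO2 / 2 mol C2H6
Moles of CO2 = 2.3299 × (4/2) = 4.65979 mol
Theoretical yield = 4.65979 mol × 44.01 g/mol = 205.08 g
Actual yield = 121 g
Percent yield = (121 / 205.08) × 100% = 59.0%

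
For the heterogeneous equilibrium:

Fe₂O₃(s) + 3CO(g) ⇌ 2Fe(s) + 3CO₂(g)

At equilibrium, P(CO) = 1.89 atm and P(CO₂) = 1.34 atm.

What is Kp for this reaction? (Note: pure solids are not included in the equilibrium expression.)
K_p = 0.356

Solids (Fe₂O₃, Fe) are excluded.
Kp = P(CO₂)³/P(CO)³ = (1.34)³/(1.89)³ = 2.406/6.751 = 0.356.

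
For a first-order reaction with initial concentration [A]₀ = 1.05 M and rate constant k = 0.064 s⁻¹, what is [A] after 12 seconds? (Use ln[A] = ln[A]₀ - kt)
0.4871 M

ln[A] = ln[A]₀ - k·t = ln(1.05) - (0.064)·(12) = 0.0488 - 0.7680 = -0.7192
[A] = e^(-0.7192) = 0.4871 M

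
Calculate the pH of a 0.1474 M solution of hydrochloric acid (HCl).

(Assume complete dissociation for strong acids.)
pH = 0.83

[H⁺] = 0.1474 M for strong acid. pH = -log[H⁺] = -log(0.1474)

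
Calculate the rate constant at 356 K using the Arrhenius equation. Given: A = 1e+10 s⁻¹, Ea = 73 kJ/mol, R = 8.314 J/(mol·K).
1.94e-01 s⁻¹

k = A·exp(-Ea/(R·T)) = 1e+10·exp(-73000/(8.314·356)) = 1e+10·exp(-24.6640) = 1e+10·1.9435e-11 = 1.94e-01 s⁻¹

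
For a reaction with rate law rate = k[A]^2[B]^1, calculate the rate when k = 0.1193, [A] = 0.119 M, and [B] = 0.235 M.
0.000397 M/s

rate = k·[A]^2·[B]^1 = 0.1193·(0.119)^2·(0.235)^1 = 0.1193·0.014161·0.235 = 0.000397 M/s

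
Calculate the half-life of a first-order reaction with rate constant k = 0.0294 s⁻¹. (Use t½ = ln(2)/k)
23.58 s

t½ = ln(2)/k = 0.6931/0.0294 = 23.58 s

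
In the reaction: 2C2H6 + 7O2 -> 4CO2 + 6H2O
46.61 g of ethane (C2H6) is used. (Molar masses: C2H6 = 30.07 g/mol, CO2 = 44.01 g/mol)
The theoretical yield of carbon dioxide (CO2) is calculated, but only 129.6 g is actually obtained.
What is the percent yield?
Moles of C2H6 = 46.61 g ÷ 30.07 g/mol = 1.55005 mol
Mole ratio: 4 mol CO2 / 2 mol C2H6
Moles of CO2 = 1.55005 × (4/2) = 3.1001 mol
Theoretical yield = 3.1001 mol × 44.01 g/mol = 136.44 g
Actual yield = 129.6 g
Percent yield = (129.6 / 136.44) × 100% = 95.0%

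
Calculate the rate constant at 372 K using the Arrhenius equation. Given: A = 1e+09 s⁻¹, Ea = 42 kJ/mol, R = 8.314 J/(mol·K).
1.27e+03 s⁻¹

k = A·exp(-Ea/(R·T)) = 1e+09·exp(-42000/(8.314·372)) = 1e+09·exp(-13.5799) = 1e+09·1.2657e-06 = 1.27e+03 s⁻¹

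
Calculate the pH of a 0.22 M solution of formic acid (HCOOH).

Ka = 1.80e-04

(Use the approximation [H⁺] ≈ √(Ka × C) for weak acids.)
pH = 2.20

[H⁺] = √(Ka × C) = √(1.80e-04 × 0.22) = 6.2929e-03. pH = -log(6.2929e-03)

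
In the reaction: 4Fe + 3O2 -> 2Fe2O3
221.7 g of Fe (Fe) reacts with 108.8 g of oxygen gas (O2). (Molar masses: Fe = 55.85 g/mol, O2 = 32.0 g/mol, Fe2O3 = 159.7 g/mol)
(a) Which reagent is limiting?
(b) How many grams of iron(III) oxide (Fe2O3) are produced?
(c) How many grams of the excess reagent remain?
(a) Fe, (b) 317 g, (c) 13.53 g

Moles of Fe = 221.7 g ÷ 55.85 g/mol = 3.96956 mol
Moles of O2 = 108.8 g ÷ 32.0 g/mol = 3.4 mol
Moles ÷ coefficient: Fe: 3.96956/4 = 0.9924, O2: 3.4/3 = 1.133
(a) Fe has the smaller value, so Fe is the limiting reagent.
(b) Moles of Fe2O3 = 3.96956 mol Fe × (2/4) = 1.98478 mol; mass = 1.98478 mol × 159.7 g/mol = 317 g
(c) O2 consumed = 3.96956 × (3/4) = 2.97717 mol; remaining = 3.4 − 2.97717 = 0.422829 mol; mass = 0.422829 mol × 32.0 g/mol = 13.53 g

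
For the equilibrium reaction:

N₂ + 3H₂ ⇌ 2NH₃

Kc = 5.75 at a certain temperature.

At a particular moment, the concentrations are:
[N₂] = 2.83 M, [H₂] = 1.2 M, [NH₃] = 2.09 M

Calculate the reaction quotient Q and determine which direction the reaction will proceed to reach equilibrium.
Q = 0.893, Q < K, reaction proceeds forward (toward products)

Q = ([NH₃]^2) / ([N₂] × [H₂]^3)
  = ((2.09)^2) / ((2.83)·(1.2)^3) = 4.3681/4.8902 = 0.8932
Since Q = 0.8932 < Kc = 5.75, the reaction proceeds forward (toward products) to reach equilibrium.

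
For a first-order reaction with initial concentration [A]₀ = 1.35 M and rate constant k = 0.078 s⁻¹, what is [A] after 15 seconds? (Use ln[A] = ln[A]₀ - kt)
0.4190 M

ln[A] = ln[A]₀ - k·t = ln(1.35) - (0.078)·(15) = 0.3001 - 1.1700 = -0.8699
[A] = e^(-0.8699) = 0.4190 M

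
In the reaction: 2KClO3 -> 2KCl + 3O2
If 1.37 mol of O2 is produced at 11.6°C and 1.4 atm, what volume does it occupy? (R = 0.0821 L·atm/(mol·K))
T = 11.6°C + 273.15 = 284.75 K
V = nRT/P = (1.37 × 0.0821 × 284.75) / 1.4
V = 22.88 L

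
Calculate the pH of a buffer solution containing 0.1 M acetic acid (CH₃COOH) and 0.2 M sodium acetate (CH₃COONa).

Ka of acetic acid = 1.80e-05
pH = 5.05

pKa = -log(1.80e-05) = 4.74. pH = pKa + log([A⁻]/[HA]) = 4.74 + log(0.2/0.1)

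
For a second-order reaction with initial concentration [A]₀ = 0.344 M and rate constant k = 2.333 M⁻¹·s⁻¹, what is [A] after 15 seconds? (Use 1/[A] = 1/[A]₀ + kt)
0.0264 M

1/[A] = 1/[A]₀ + k·t = 1/0.344 + (2.333)·(15) = 2.9070 + 34.9950 = 37.9020
[A] = 1/37.9020 = 0.0264 M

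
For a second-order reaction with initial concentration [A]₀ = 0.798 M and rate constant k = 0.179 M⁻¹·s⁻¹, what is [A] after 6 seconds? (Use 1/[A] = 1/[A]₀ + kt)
0.4297 M

1/[A] = 1/[A]₀ + k·t = 1/0.798 + (0.179)·(6) = 1.2531 + 1.0740 = 2.3271
[A] = 1/2.3271 = 0.4297 M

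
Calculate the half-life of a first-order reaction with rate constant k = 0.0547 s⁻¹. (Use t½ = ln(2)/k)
12.67 s

t½ = ln(2)/k = 0.6931/0.0547 = 12.67 s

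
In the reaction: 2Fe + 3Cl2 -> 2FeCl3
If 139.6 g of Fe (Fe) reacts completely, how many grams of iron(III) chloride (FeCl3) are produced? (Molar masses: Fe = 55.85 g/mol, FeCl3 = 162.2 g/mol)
Moles of Fe = 139.6 g ÷ 55.85 g/mol = 2.49955 mol
Mole ratio: 2 mol FeCl3 / 2 mol Fe
Moles of FeCl3 = 2.49955 × (2/2) = 2.49955 mol
Mass of FeCl3 = 2.49955 mol × 162.2 g/mol = 405.4 g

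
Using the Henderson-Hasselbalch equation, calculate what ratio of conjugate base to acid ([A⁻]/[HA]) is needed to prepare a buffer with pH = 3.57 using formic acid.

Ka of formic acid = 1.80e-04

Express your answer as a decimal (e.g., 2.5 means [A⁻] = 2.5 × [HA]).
[A⁻]/[HA] = 0.669

pKa = −log(1.80e-04) = 3.7447. pH = pKa + log([A⁻]/[HA]). 3.57 = 3.7447 + log(ratio). log(ratio) = 3.57 − 3.7447 = -0.1747. ratio = 10^(-0.1747) = 0.669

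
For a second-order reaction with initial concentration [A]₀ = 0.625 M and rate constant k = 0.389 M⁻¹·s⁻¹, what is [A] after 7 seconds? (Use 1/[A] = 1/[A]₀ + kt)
0.2313 M

1/[A] = 1/[A]₀ + k·t = 1/0.625 + (0.389)·(7) = 1.6000 + 2.7230 = 4.3230
[A] = 1/4.3230 = 0.2313 M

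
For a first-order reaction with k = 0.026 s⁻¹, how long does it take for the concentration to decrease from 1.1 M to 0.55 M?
26.66 s

From ln[A] = ln[A]₀ - k·t: t = ln([A]₀/[A])/k = ln(1.1/0.55)/0.026 = ln(2.0000)/0.026 = 0.6931/0.026 = 26.66 s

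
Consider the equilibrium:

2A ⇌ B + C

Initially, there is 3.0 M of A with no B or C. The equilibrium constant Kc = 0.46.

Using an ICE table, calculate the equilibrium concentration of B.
[B] = 0.863 M

ICE: [A] = 3.0 − 2x, [B] = [C] = x.
Kc = x²/(3.0 − 2x)² = 0.46 ⇒ √Kc = x/(3.0 − 2x).
x = √0.46·3.0/(1 + 2√0.46) = 0.67823·3.0/2.3565 = 0.86345.
[B] = x = 0.863 M.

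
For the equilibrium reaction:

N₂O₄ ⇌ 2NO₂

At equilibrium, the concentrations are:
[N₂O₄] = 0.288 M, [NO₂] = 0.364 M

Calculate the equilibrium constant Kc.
K_c = 0.4601

Kc = ([NO₂]^2) / ([N₂O₄])
   = ((0.364)^2) / ((0.288))
   = 0.1325 / 0.288 = 0.4601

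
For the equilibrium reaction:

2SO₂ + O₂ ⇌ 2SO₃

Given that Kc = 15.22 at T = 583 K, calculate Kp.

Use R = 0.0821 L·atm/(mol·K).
K_p = 0.3180

Δn = (moles gaseous products) − (moles gaseous reactants) = -1
T = 583 K; RT = 0.0821 × 583 = 47.8643
Kp = Kc·(RT)^Δn = 15.22 × (47.8643)^-1 = 15.22 × 0.0208924 = 0.3180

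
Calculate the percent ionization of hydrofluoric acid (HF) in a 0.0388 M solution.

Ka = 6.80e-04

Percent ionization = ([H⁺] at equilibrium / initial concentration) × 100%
Percent ionization = 12.4%

Let x = [H⁺]. Ka = x²/(C - x) ⇒ x² + (6.80e-04)x - (6.80e-04)(0.0388) = 0. x = 4.8078e-03. Percent = (4.8078e-03/0.0388) × 100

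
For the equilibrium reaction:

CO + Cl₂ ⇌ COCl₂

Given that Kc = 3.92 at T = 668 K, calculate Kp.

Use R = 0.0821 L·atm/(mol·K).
K_p = 0.0715

Δn = (moles gaseous products) − (moles gaseous reactants) = -1
T = 668 K; RT = 0.0821 × 668 = 54.8428
Kp = Kc·(RT)^Δn = 3.92 × (54.8428)^-1 = 3.92 × 0.0182339 = 0.0715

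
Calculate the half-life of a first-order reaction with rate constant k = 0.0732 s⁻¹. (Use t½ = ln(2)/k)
9.47 s

t½ = ln(2)/k = 0.6931/0.0732 = 9.47 s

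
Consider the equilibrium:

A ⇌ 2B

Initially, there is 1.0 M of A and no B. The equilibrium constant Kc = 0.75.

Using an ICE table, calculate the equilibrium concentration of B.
[B] = 0.699 M

ICE: [A] = 1.0 − x, [B] = 2x.
Kc = (2x)²/(1.0 − x) = 0.75 ⇒ 4x² + 0.75x − 0.75 = 0.
x = (−0.75 + √(0.75² + 4·4·0.75))/(2·4) = (−0.75 + √12.562)/8 = 0.3493.
[B] = 2x = 0.699 M.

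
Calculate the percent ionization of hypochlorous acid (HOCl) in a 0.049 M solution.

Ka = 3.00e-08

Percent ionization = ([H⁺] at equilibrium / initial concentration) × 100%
Percent ionization = 0.0782%

Let x = [H⁺]. Ka = x²/(C - x) ⇒ x² + (3.00e-08)x - (3.00e-08)(0.049) = 0. x = 3.8326e-05. Percent = (3.8326e-05/0.049) × 100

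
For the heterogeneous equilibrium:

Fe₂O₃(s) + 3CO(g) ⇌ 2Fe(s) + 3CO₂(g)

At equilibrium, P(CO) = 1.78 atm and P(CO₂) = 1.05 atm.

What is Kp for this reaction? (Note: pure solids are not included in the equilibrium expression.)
K_p = 0.205

Solids (Fe₂O₃, Fe) are excluded.
Kp = P(CO₂)³/P(CO)³ = (1.05)³/(1.78)³ = 1.158/5.64 = 0.205.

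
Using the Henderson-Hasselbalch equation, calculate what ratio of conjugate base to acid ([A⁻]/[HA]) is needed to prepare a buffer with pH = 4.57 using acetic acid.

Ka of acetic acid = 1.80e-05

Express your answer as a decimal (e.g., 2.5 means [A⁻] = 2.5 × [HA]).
[A⁻]/[HA] = 0.669

pKa = −log(1.80e-05) = 4.7447. pH = pKa + log([A⁻]/[HA]). 4.57 = 4.7447 + log(ratio). log(ratio) = 4.57 − 4.7447 = -0.1747. ratio = 10^(-0.1747) = 0.669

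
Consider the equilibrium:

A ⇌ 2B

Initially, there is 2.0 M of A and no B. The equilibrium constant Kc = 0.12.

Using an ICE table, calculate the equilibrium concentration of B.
[B] = 0.461 M

ICE: [A] = 2.0 − x, [B] = 2x.
Kc = (2x)²/(2.0 − x) = 0.12 ⇒ 4x² + 0.12x − 0.24 = 0.
x = (−0.12 + √(0.12² + 4·4·0.24))/(2·4) = (−0.12 + √3.8544)/8 = 0.23041.
[B] = 2x = 0.461 M.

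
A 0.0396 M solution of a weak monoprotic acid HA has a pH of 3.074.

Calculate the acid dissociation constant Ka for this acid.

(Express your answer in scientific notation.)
K_a = 1.84e-05

[H⁺] = 10^(−pH) = 10^(−3.074) = 8.433e-04 M. For HA ⇌ H⁺ + A⁻, Ka = x²/(C − x) = (8.433e-04)²/(0.0396 − 8.433e-04) = 1.84e-05.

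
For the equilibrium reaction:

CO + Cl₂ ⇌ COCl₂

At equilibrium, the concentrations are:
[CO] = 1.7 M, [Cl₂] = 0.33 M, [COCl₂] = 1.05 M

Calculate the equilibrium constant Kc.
K_c = 1.8717

Kc = ([COCl₂]) / ([CO] × [Cl₂])
   = ((1.05)) / ((1.7)·(0.33))
   = 1.05 / 0.561 = 1.8717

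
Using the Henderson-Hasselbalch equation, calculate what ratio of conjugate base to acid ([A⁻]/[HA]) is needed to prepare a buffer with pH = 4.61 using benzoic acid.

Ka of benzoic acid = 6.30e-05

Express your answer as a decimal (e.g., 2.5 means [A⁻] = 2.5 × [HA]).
[A⁻]/[HA] = 2.566

pKa = −log(6.30e-05) = 4.2007. pH = pKa + log([A⁻]/[HA]). 4.61 = 4.2007 + log(ratio). log(ratio) = 4.61 − 4.2007 = 0.4093. ratio = 10^(0.4093) = 2.566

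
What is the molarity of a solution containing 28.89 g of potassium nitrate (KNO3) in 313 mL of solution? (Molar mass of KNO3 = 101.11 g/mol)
Moles of KNO3 = 28.89 g ÷ 101.11 g/mol = 0.285728 mol
Volume = 313 mL = 0.313 L
Molarity = 0.285728 mol ÷ 0.313 L = 0.9129 M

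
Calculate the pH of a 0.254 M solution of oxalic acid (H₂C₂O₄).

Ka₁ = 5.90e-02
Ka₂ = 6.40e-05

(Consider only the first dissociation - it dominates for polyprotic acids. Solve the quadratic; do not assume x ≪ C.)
pH = 1.02

x² + Ka₁·x − Ka₁·C = 0 with Ka₁ = 5.90e-02, C = 0.254.
x = (−Ka₁ + √(Ka₁² + 4·Ka₁·C))/2 = 9.6422e-02 M, so pH = 1.02.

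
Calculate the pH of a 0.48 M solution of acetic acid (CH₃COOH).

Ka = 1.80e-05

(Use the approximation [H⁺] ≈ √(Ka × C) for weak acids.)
pH = 2.53

[H⁺] = √(Ka × C) = √(1.80e-05 × 0.48) = 2.9394e-03. pH = -log(2.9394e-03)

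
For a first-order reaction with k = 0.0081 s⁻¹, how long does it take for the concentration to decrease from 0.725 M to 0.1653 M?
182.52 s

From ln[A] = ln[A]₀ - k·t: t = ln([A]₀/[A])/k = ln(0.725/0.1653)/0.0081 = ln(4.3860)/0.0081 = 1.4784/0.0081 = 182.52 s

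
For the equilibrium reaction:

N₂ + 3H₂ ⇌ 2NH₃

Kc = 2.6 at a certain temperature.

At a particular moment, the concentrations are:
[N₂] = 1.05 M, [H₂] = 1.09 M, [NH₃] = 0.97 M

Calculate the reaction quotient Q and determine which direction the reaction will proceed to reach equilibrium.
Q = 0.692, Q < K, reaction proceeds forward (toward products)

Q = ([NH₃]^2) / ([N₂] × [H₂]^3)
  = ((0.97)^2) / ((1.05)·(1.09)^3) = 0.9409/1.3598 = 0.6919
Since Q = 0.6919 < Kc = 2.6, the reaction proceeds forward (toward products) to reach equilibrium.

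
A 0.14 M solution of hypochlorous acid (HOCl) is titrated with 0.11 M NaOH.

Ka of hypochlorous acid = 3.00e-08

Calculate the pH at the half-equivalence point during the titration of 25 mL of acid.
pH = pKa = 7.52

At the half-equivalence point, [HA] = [A⁻], so by Henderson–Hasselbalch pH = pKa + log(1) = pKa.
pKa = −log(3.00e-08) = 7.52.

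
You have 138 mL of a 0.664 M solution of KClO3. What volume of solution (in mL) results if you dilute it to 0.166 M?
Using M₁V₁ = M₂V₂:
0.664 × 138 = 0.166 × V₂
V₂ = (0.664 × 138) / 0.166 = 552 mL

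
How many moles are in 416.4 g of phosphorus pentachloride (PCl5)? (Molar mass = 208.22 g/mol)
Moles = 416.4 g ÷ 208.22 g/mol = 2 mol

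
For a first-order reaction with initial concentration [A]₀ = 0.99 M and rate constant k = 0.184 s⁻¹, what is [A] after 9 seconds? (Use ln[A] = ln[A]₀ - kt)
0.1890 M

ln[A] = ln[A]₀ - k·t = ln(0.99) - (0.184)·(9) = -0.0101 - 1.6560 = -1.6661
[A] = e^(-1.6661) = 0.1890 M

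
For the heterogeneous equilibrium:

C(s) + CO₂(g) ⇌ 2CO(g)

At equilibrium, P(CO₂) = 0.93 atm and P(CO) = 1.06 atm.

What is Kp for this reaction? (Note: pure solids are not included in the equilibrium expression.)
K_p = 1.208

Solid C is excluded.
Kp = P(CO)²/P(CO₂) = (1.06)²/0.93 = 1.124/0.93 = 1.208.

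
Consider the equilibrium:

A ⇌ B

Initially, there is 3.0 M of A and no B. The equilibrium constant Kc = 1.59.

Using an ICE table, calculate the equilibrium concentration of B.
[B] = 1.842 M

ICE: [A] = 3.0 − x, [B] = x.
Kc = x/(3.0 − x) = 1.59 ⇒ x = 1.59·3.0/(1 + 1.59) = 4.77/2.59 = 1.842.
[B] = x = 1.842 M.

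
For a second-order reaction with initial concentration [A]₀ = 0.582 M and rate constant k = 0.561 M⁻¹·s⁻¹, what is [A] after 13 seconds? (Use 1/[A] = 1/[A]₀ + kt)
0.1110 M

1/[A] = 1/[A]₀ + k·t = 1/0.582 + (0.561)·(13) = 1.7182 + 7.2930 = 9.0112
[A] = 1/9.0112 = 0.1110 M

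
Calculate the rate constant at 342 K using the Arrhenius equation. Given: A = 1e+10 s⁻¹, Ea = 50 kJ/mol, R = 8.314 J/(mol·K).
2.31e+02 s⁻¹

k = A·exp(-Ea/(R·T)) = 1e+10·exp(-50000/(8.314·342)) = 1e+10·exp(-17.5847) = 1e+10·2.3072e-08 = 2.31e+02 s⁻¹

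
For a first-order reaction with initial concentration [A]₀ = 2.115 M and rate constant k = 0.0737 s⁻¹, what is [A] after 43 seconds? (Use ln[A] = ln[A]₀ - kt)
0.0889 M

ln[A] = ln[A]₀ - k·t = ln(2.115) - (0.0737)·(43) = 0.7491 - 3.1691 = -2.4200
[A] = e^(-2.4200) = 0.0889 M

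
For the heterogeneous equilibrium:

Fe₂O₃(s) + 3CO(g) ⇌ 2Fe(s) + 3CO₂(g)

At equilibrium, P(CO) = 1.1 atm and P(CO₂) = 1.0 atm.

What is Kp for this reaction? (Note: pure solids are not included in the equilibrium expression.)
K_p = 0.751

Solids (Fe₂O₃, Fe) are excluded.
Kp = P(CO₂)³/P(CO)³ = (1.0)³/(1.1)³ = 1/1.331 = 0.751.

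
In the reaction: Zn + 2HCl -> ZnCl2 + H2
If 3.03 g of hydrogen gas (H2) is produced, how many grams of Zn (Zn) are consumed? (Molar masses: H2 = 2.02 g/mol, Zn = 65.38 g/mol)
Moles of H2 = 3.03 g ÷ 2.02 g/mol = 1.5 mol
Mole ratio: 1 mol Zn / 1 mol H2
Moles of Zn = 1.5 × (1/1) = 1.5 mol
Mass of Zn = 1.5 mol × 65.38 g/mol = 98.07 g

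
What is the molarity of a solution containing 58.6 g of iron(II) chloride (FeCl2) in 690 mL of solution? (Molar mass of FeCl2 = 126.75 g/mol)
Moles of FeCl2 = 58.6 g ÷ 126.75 g/mol = 0.462327 mol
Volume = 690 mL = 0.69 L
Molarity = 0.462327 mol ÷ 0.69 L = 0.67 M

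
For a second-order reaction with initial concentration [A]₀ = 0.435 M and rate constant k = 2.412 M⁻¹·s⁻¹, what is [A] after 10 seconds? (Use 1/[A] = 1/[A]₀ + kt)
0.0379 M

1/[A] = 1/[A]₀ + k·t = 1/0.435 + (2.412)·(10) = 2.2989 + 24.1200 = 26.4189
[A] = 1/26.4189 = 0.0379 M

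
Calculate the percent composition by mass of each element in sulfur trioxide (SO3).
S: 40.05%, O: 59.95%

Molar mass of SO3 = 80.07 g/mol
% S = (1 × 32.07) / 80.07 × 100% = 32.07 / 80.07 × 100% = 40.05%
% O = (3 × 16.0) / 80.07 × 100% = 48 / 80.07 × 100% = 59.95%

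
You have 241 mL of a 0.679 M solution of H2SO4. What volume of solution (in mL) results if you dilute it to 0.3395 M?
Using M₁V₁ = M₂V₂:
0.679 × 241 = 0.3395 × V₂
V₂ = (0.679 × 241) / 0.3395 = 482 mL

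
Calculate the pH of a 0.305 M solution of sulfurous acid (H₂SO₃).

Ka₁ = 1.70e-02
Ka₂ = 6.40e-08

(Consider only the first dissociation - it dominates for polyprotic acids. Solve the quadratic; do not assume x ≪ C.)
pH = 1.19

x² + Ka₁·x − Ka₁·C = 0 with Ka₁ = 1.70e-02, C = 0.305.
x = (−Ka₁ + √(Ka₁² + 4·Ka₁·C))/2 = 6.4007e-02 M, so pH = 1.19.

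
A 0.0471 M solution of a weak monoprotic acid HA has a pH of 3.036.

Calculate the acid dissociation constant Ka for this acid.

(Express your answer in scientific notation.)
K_a = 1.83e-05

[H⁺] = 10^(−pH) = 10^(−3.036) = 9.204e-04 M. For HA ⇌ H⁺ + A⁻, Ka = x²/(C − x) = (9.204e-04)²/(0.0471 − 9.204e-04) = 1.83e-05.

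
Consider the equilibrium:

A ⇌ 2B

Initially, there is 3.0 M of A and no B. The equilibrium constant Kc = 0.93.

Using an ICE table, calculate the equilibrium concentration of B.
[B] = 1.454 M

ICE: [A] = 3.0 − x, [B] = 2x.
Kc = (2x)²/(3.0 − x) = 0.93 ⇒ 4x² + 0.93x − 2.79 = 0.
x = (−0.93 + √(0.93² + 4·4·2.79))/(2·4) = (−0.93 + √45.505)/8 = 0.72697.
[B] = 2x = 1.454 M.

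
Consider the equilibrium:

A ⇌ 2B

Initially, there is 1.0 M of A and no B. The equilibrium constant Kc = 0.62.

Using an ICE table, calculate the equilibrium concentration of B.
[B] = 0.648 M

ICE: [A] = 1.0 − x, [B] = 2x.
Kc = (2x)²/(1.0 − x) = 0.62 ⇒ 4x² + 0.62x − 0.62 = 0.
x = (−0.62 + √(0.62² + 4·4·0.62))/(2·4) = (−0.62 + √10.304)/8 = 0.32376.
[B] = 2x = 0.648 M.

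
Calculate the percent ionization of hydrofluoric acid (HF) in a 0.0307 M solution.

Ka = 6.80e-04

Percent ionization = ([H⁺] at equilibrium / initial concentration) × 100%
Percent ionization = 13.8%

Let x = [H⁺]. Ka = x²/(C - x) ⇒ x² + (6.80e-04)x - (6.80e-04)(0.0307) = 0. x = 4.2417e-03. Percent = (4.2417e-03/0.0307) × 100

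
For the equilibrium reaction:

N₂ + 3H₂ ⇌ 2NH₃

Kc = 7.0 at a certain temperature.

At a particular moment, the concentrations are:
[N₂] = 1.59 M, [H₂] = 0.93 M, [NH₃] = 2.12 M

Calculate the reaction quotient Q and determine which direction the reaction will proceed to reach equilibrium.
Q = 3.514, Q < K, reaction proceeds forward (toward products)

Q = ([NH₃]^2) / ([N₂] × [H₂]^3)
  = ((2.12)^2) / ((1.59)·(0.93)^3) = 4.4944/1.2789 = 3.514
Since Q = 3.514 < Kc = 7.0, the reaction proceeds forward (toward products) to reach equilibrium.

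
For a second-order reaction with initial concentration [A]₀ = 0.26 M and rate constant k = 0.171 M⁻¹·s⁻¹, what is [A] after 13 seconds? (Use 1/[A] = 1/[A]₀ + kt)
0.1648 M

1/[A] = 1/[A]₀ + k·t = 1/0.26 + (0.171)·(13) = 3.8462 + 2.2230 = 6.0692
[A] = 1/6.0692 = 0.1648 M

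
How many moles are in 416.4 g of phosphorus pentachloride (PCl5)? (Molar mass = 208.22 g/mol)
Moles = 416.4 g ÷ 208.22 g/mol = 2 mol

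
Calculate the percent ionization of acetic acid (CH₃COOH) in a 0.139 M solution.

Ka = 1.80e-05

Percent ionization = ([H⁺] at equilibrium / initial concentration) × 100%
Percent ionization = 1.13%

Let x = [H⁺]. Ka = x²/(C - x) ⇒ x² + (1.80e-05)x - (1.80e-05)(0.139) = 0. x = 1.5728e-03. Percent = (1.5728e-03/0.139) × 100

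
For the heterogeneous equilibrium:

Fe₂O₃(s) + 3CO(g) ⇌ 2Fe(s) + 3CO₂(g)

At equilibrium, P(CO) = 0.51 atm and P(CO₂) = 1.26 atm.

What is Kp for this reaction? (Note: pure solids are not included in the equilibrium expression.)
K_p = 15.080

Solids (Fe₂O₃, Fe) are excluded.
Kp = P(CO₂)³/P(CO)³ = (1.26)³/(0.51)³ = 2/0.1327 = 15.080.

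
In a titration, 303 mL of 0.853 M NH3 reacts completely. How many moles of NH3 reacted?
Moles = Molarity × Volume (L)
Moles = 0.853 M × 0.303 L = 0.2585 mol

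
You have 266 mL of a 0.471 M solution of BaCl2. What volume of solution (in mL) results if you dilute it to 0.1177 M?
Using M₁V₁ = M₂V₂:
0.471 × 266 = 0.1177 × V₂
V₂ = (0.471 × 266) / 0.1177 = 1064 mL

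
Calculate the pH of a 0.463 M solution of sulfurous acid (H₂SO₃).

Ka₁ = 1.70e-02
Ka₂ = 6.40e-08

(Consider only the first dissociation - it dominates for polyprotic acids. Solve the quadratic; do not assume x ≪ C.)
pH = 1.09

x² + Ka₁·x − Ka₁·C = 0 with Ka₁ = 1.70e-02, C = 0.463.
x = (−Ka₁ + √(Ka₁² + 4·Ka₁·C))/2 = 8.0625e-02 M, so pH = 1.09.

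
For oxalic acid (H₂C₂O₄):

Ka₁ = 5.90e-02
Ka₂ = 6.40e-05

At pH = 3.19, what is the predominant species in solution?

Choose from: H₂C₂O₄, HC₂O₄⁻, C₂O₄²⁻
HC₂O₄⁻

pKa1 = 1.23, pKa2 = 4.19. Each pKa is the crossover between adjacent species; pH = 3.19 lies in the region where HC₂O₄⁻ predominates.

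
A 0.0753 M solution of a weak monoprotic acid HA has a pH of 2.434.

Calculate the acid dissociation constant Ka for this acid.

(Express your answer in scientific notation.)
K_a = 1.89e-04

[H⁺] = 10^(−pH) = 10^(−2.434) = 3.681e-03 M. For HA ⇌ H⁺ + A⁻, Ka = x²/(C − x) = (3.681e-03)²/(0.0753 − 3.681e-03) = 1.89e-04.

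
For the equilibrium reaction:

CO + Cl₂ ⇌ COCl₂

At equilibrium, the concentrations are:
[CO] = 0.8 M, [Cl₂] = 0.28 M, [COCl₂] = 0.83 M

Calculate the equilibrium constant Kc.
K_c = 3.7054

Kc = ([COCl₂]) / ([CO] × [Cl₂])
   = ((0.83)) / ((0.8)·(0.28))
   = 0.83 / 0.224 = 3.7054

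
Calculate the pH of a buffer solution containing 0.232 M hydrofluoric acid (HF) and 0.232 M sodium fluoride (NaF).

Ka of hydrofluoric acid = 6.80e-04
pH = 3.17

pKa = -log(6.80e-04) = 3.17. pH = pKa + log([A⁻]/[HA]) = 3.17 + log(0.232/0.232)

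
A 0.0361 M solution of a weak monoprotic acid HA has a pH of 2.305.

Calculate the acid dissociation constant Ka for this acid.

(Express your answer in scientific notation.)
K_a = 7.88e-04

[H⁺] = 10^(−pH) = 10^(−2.305) = 4.955e-03 M. For HA ⇌ H⁺ + A⁻, Ka = x²/(C − x) = (4.955e-03)²/(0.0361 − 4.955e-03) = 7.88e-04.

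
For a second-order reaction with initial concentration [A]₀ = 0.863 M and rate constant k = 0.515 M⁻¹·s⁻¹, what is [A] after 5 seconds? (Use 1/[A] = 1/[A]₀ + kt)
0.2678 M

1/[A] = 1/[A]₀ + k·t = 1/0.863 + (0.515)·(5) = 1.1587 + 2.5750 = 3.7337
[A] = 1/3.7337 = 0.2678 M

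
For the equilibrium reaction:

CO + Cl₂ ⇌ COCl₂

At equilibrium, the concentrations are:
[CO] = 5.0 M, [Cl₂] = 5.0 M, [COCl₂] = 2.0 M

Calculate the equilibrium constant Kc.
K_c = 0.0800

Kc = ([COCl₂]) / ([CO] × [Cl₂])
   = ((2.0)) / ((5.0)·(5.0))
   = 2 / 25 = 0.0800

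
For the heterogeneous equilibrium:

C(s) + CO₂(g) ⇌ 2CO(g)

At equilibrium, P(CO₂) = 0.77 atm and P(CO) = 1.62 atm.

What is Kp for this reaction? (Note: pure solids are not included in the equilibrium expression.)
K_p = 3.408

Solid C is excluded.
Kp = P(CO)²/P(CO₂) = (1.62)²/0.77 = 2.624/0.77 = 3.408.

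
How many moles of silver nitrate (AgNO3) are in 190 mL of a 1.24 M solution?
Moles = Molarity × Volume (L)
Moles = 1.24 M × 0.19 L = 0.2356 mol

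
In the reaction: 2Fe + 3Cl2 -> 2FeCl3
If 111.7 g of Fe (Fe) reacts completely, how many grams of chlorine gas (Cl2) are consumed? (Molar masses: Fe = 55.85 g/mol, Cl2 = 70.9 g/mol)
Moles of Fe = 111.7 g ÷ 55.85 g/mol = 2 mol
Mole ratio: 3 mol Cl2 / 2 mol Fe
Moles of Cl2 = 2 × (3/2) = 3 mol
Mass of Cl2 = 3 mol × 70.9 g/mol = 212.7 g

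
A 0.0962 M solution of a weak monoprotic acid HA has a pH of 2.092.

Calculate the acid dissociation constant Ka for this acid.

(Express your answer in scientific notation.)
K_a = 7.43e-04

[H⁺] = 10^(−pH) = 10^(−2.092) = 8.091e-03 M. For HA ⇌ H⁺ + A⁻, Ka = x²/(C − x) = (8.091e-03)²/(0.0962 − 8.091e-03) = 7.43e-04.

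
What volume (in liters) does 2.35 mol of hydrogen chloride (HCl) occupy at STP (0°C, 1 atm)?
At STP, 1 mol of gas occupies 22.4 L
Volume = 2.35 mol × 22.4 L/mol = 52.64 L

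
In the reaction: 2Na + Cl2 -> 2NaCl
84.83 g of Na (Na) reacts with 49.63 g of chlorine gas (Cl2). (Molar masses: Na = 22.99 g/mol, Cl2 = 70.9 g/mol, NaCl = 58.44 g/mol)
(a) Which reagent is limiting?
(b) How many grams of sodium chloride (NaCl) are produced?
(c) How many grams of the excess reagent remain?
(a) Cl2, (b) 81.82 g, (c) 52.64 g

Moles of Na = 84.83 g ÷ 22.99 g/mol = 3.68987 mol
Moles of Cl2 = 49.63 g ÷ 70.9 g/mol = 0.7 mol
Moles ÷ coefficient: Na: 3.68987/2 = 1.845, Cl2: 0.7/1 = 0.7
(a) Cl2 has the smaller value, so Cl2 is the limiting reagent.
(b) Moles of NaCl = 0.7 mol Cl2 × (2/1) = 1.4 mol; mass = 1.4 mol × 58.44 g/mol = 81.82 g
(c) Na consumed = 0.7 × (2/1) = 1.4 mol; remaining = 3.68987 − 1.4 = 2.28987 mol; mass = 2.28987 mol × 22.99 g/mol = 52.64 g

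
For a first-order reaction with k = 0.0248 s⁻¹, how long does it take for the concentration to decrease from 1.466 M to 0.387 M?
53.70 s

From ln[A] = ln[A]₀ - k·t: t = ln([A]₀/[A])/k = ln(1.466/0.387)/0.0248 = ln(3.7881)/0.0248 = 1.3319/0.0248 = 53.70 s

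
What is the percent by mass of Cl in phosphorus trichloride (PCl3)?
Mass of Cl in formula = 35.45 × 3 = 106.35 g/mol
Molar mass = 137.32 g/mol
% Cl = (106.35/137.32) × 100% = 77.45%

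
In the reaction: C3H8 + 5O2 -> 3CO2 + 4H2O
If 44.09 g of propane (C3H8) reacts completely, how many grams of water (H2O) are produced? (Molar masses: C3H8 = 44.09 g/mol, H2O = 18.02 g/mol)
Moles of C3H8 = 44.09 g ÷ 44.09 g/mol = 1 mol
Mole ratio: 4 mol H2O / 1 mol C3H8
Moles of H2O = 1 × (4/1) = 4 mol
Mass of H2O = 4 mol × 18.02 g/mol = 72.08 g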